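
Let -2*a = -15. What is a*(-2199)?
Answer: -32985/2 ≈ -16493.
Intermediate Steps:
a = 15/2 (a = -½*(-15) = 15/2 ≈ 7.5000)
a*(-2199) = (15/2)*(-2199) = -32985/2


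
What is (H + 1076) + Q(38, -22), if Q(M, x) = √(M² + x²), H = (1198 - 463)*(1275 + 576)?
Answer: 1361561 + 2*√482 ≈ 1.3616e+6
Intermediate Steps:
H = 1360485 (H = 735*1851 = 1360485)
(H + 1076) + Q(38, -22) = (1360485 + 1076) + √(38² + (-22)²) = 1361561 + √(1444 + 484) = 1361561 + √1928 = 1361561 + 2*√482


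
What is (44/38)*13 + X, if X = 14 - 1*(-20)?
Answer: 932/19 ≈ 49.053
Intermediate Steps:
X = 34 (X = 14 + 20 = 34)
(44/38)*13 + X = (44/38)*13 + 34 = (44*(1/38))*13 + 34 = (22/19)*13 + 34 = 286/19 + 34 = 932/19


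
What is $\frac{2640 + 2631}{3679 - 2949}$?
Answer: $\frac{5271}{730} \approx 7.2206$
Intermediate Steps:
$\frac{2640 + 2631}{3679 - 2949} = \frac{5271}{730}$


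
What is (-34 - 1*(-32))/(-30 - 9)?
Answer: 2/39 ≈ 0.051282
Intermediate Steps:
(-34 - 1*(-32))/(-30 - 9) = (-34 + 32)/(-39) = -1/39*(-2) = 2/39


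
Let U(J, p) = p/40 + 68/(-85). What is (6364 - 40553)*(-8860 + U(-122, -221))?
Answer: 12125231417/40 ≈ 3.0313e+8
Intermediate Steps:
U(J, p) = -4/5 + p/40 (U(J, p) = p*(1/40) + 68*(-1/85) = p/40 - 4/5 = -4/5 + p/40)
(6364 - 40553)*(-8860 + U(-122, -221)) = (6364 - 40553)*(-8860 + (-4/5 + (1/40)*(-221))) = -34189*(-8860 + (-4/5 - 221/40)) = -34189*(-8860 - 253/40) = -34189*(-354653/40) = 12125231417/40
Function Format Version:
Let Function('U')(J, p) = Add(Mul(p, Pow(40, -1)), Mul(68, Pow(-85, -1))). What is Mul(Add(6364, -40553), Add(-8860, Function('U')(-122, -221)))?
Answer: Rational(12125231417, 40) ≈ 3.0313e+8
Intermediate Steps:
Function('U')(J, p) = Add(Rational(-4, 5), Mul(Rational(1, 40), p)) (Function('U')(J, p) = Add(Mul(p, Rational(1, 40)), Mul(68, Rational(-1, 85))) = Add(Mul(Rational(1, 40), p), Rational(-4, 5)) = Add(Rational(-4, 5), Mul(Rational(1, 40), p)))
Mul(Add(6364, -40553), Add(-8860, Function('U')(-122, -221))) = Mul(Add(6364, -40553), Add(-8860, Add(Rational(-4, 5), Mul(Rational(1, 40), -221)))) = Mul(-34189, Add(-8860, Add(Rational(-4, 5), Rational(-221, 40)))) = Mul(-34189, Add(-8860, Rational(-253, 40))) = Mul(-34189, Rational(-354653, 40)) = Rational(12125231417, 40)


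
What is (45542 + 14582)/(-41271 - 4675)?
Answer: -30062/22973 ≈ -1.3086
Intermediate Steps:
(45542 + 14582)/(-41271 - 4675) = 60124/(-45946) = 60124*(-1/45946) = -30062/22973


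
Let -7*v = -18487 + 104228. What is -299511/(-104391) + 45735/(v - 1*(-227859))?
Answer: 53940424743/17506045928 ≈ 3.0812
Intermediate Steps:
v = -85741/7 (v = -(-18487 + 104228)/7 = -⅐*85741 = -85741/7 ≈ -12249.)
-299511/(-104391) + 45735/(v - 1*(-227859)) = -299511/(-104391) + 45735/(-85741/7 - 1*(-227859)) = -299511*(-1/104391) + 45735/(-85741/7 + 227859) = 33279/11599 + 45735/(1509272/7) = 33279/11599 + 45735*(7/1509272) = 33279/11599 + 320145/1509272 = 53940424743/17506045928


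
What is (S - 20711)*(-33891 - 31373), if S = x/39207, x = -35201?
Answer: 52997721133792/39207 ≈ 1.3517e+9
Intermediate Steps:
S = -35201/39207 ≈ -0.89782
(S - 20711)*(-33891 - 31373) = (-35201/39207 - 20711)*(-33891 - 31373) = -812051378/39207*(-65264) = 52997721133792/39207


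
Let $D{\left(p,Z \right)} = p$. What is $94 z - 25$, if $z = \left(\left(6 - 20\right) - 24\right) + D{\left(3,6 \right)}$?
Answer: $-3315$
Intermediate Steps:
$z = -35$ ($z = \left(\left(6 - 20\right) - 24\right) + 3 = \left(-14 - 24\right) + 3 = -38 + 3 = -35$)
$94 z - 25 = 94 \left(-35\right) - 25 = -3290 - 25 = -3315$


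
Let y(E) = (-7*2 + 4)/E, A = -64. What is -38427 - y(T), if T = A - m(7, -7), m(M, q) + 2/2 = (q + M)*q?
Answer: -2420911/63 ≈ -38427.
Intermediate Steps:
m(M, q) = -1 + q*(M + q) (m(M, q) = -1 + (q + M)*q = -1 + (M + q)*q = -1 + q*(M + q))
T = -63 (T = -64 - (-1 + (-7)**2 + 7*(-7)) = -64 - (-1 + 49 - 49) = -64 - 1*(-1) = -64 + 1 = -63)
y(E) = -10/E (y(E) = (-14 + 4)/E = -10/E)
-38427 - y(T) = -38427 - (-10)/(-63) = -38427 - (-10)*(-1)/63 = -38427 - 1*10/63 = -38427 - 10/63 = -2420911/63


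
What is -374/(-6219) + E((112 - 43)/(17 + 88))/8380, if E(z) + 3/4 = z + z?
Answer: 439268101/7296130800 ≈ 0.060206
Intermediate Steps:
E(z) = -¾ + 2*z (E(z) = -¾ + (z + z) = -¾ + 2*z)
-374/(-6219) + E((112 - 43)/(17 + 88))/8380 = -374/(-6219) + (-¾ + 2*((112 - 43)/(17 + 88)))/8380 = -374*(-1/6219) + (-¾ + 2*(69/105))*(1/8380) = 374/6219 + (-¾ + 2*(69*(1/105)))*(1/8380) = 374/6219 + (-¾ + 2*(23/35))*(1/8380) = 374/6219 + (-¾ + 46/35)*(1/8380) = 374/6219 + (79/140)*(1/8380) = 374/6219 + 79/1173200 = 439268101/7296130800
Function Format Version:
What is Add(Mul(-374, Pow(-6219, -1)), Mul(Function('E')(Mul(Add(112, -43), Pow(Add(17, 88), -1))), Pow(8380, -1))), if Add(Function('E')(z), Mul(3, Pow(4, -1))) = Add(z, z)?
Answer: Rational(439268101, 7296130800) ≈ 0.060206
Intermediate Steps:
Function('E')(z) = Add(Rational(-3, 4), Mul(2, z)) (Function('E')(z) = Add(Rational(-3, 4), Add(z, z)) = Add(Rational(-3, 4), Mul(2, z)))
Add(Mul(-374, Pow(-6219, -1)), Mul(Function('E')(Mul(Add(112, -43), Pow(Add(17, 88), -1))), Pow(8380, -1))) = Add(Mul(-374, Pow(-6219, -1)), Mul(Add(Rational(-3, 4), Mul(2, Mul(Add(112, -43), Pow(Add(17, 88), -1)))), Pow(8380, -1))) = Add(Mul(-374, Rational(-1, 6219)), Mul(Add(Rational(-3, 4), Mul(2, Mul(69, Pow(105, -1)))), Rational(1, 8380))) = Add(Rational(374, 6219), Mul(Add(Rational(-3, 4), Mul(2, Mul(69, Rational(1, 105)))), Rational(1, 8380))) = Add(Rational(374, 6219), Mul(Add(Rational(-3, 4), Mul(2, Rational(23, 35))), Rational(1, 8380))) = Add(Rational(374, 6219), Mul(Add(Rational(-3, 4), Rational(46, 35)), Rational(1, 8380))) = Add(Rational(374, 6219), Mul(Rational(79, 140), Rational(1, 8380))) = Add(Rational(374, 6219), Rational(79, 1173200)) = Rational(439268101, 7296130800)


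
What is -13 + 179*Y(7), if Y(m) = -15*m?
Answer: -18808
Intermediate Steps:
-13 + 179*Y(7) = -13 + 179*(-15*7) = -13 + 179*(-105) = -13 - 18795 = -18808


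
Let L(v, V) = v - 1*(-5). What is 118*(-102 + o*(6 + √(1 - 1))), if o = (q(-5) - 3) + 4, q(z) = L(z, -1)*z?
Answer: -11328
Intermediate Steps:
L(v, V) = 5 + v (L(v, V) = v + 5 = 5 + v)
q(z) = z*(5 + z) (q(z) = (5 + z)*z = z*(5 + z))
o = 1 (o = (-5*(5 - 5) - 3) + 4 = (-5*0 - 3) + 4 = (0 - 3) + 4 = -3 + 4 = 1)
118*(-102 + o*(6 + √(1 - 1))) = 118*(-102 + 1*(6 + √(1 - 1))) = 118*(-102 + 1*(6 + √0)) = 118*(-102 + 1*(6 + 0)) = 118*(-102 + 1*6) = 118*(-102 + 6) = 118*(-96) = -11328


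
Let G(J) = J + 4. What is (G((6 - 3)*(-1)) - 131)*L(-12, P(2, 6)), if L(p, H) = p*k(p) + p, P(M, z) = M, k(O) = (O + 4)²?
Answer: 101400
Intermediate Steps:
k(O) = (4 + O)²
G(J) = 4 + J
L(p, H) = p + p*(4 + p)² (L(p, H) = p*(4 + p)² + p = p + p*(4 + p)²)
(G((6 - 3)*(-1)) - 131)*L(-12, P(2, 6)) = ((4 + (6 - 3)*(-1)) - 131)*(-12*(1 + (4 - 12)²)) = ((4 + 3*(-1)) - 131)*(-12*(1 + (-8)²)) = ((4 - 3) - 131)*(-12*(1 + 64)) = (1 - 131)*(-12*65) = -130*(-780) = 101400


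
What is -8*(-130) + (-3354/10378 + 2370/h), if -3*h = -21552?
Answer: 19384568701/18638888 ≈ 1040.0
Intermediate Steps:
h = 7184 (h = -⅓*(-21552) = 7184)
-8*(-130) + (-3354/10378 + 2370/h) = -8*(-130) + (-3354/10378 + 2370/7184) = 1040 + (-3354*1/10378 + 2370*(1/7184)) = 1040 + (-1677/5189 + 1185/3592) = 1040 + 125181/18638888 = 19384568701/18638888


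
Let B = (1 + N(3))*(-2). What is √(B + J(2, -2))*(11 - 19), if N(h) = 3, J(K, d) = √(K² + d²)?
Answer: -8*I*√(8 - 2*√2) ≈ -18.193*I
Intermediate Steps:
B = -8 (B = (1 + 3)*(-2) = 4*(-2) = -8)
√(B + J(2, -2))*(11 - 19) = √(-8 + √(2² + (-2)²))*(11 - 19) = √(-8 + √(4 + 4))*(-8) = √(-8 + √8)*(-8) = √(-8 + 2*√2)*(-8) = -8*√(-8 + 2*√2)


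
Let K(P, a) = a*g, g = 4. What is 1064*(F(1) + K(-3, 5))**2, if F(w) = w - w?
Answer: 425600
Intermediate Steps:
K(P, a) = 4*a (K(P, a) = a*4 = 4*a)
F(w) = 0
1064*(F(1) + K(-3, 5))**2 = 1064*(0 + 4*5)**2 = 1064*(0 + 20)**2 = 1064*20**2 = 1064*400 = 425600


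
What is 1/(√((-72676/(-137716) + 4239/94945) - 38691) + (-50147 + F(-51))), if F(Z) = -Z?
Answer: -163756880944880/8203691181460329099 - I*√413424818918888721309695/8203691181460329099 ≈ -1.9961e-5 - 7.8377e-8*I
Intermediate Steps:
1/(√((-72676/(-137716) + 4239/94945) - 38691) + (-50147 + F(-51))) = 1/(√((-72676/(-137716) + 4239/94945) - 38691) + (-50147 - 1*(-51))) = 1/(√((-72676*(-1/137716) + 4239*(1/94945)) - 38691) + (-50147 + 51)) = 1/(√((18169/34429 + 4239/94945) - 38691) - 50096) = 1/(√(1871000236/3268861405 - 38691) - 50096) = 1/(√(-126473645620619/3268861405) - 50096) = 1/(I*√413424818918888721309695/3268861405 - 50096) = 1/(-50096 + I*√413424818918888721309695/3268861405)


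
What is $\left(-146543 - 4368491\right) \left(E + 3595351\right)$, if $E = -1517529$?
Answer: $-9381436975948$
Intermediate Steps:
$\left(-146543 - 4368491\right) \left(E + 3595351\right) = \left(-146543 - 4368491\right) \left(-1517529 + 3595351\right) = \left(-4515034\right) 2077822 = -9381436975948$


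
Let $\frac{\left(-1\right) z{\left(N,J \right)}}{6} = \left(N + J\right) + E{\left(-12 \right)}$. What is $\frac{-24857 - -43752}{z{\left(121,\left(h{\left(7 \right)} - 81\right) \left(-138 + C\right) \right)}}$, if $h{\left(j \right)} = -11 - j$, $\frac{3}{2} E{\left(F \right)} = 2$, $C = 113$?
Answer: $- \frac{18895}{15584} \approx -1.2125$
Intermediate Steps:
$E{\left(F \right)} = \frac{4}{3}$ ($E{\left(F \right)} = \frac{2}{3} \cdot 2 = \frac{4}{3}$)
$z{\left(N,J \right)} = -8 - 6 J - 6 N$ ($z{\left(N,J \right)} = - 6 \left(\left(N + J\right) + \frac{4}{3}\right) = - 6 \left(\left(J + N\right) + \frac{4}{3}\right) = - 6 \left(\frac{4}{3} + J + N\right) = -8 - 6 J - 6 N$)
$\frac{-24857 - -43752}{z{\left(121,\left(h{\left(7 \right)} - 81\right) \left(-138 + C\right) \right)}} = \frac{-24857 - -43752}{-8 - 6 \left(\left(-11 - 7\right) - 81\right) \left(-138 + 113\right) - 726} = \frac{-24857 + 43752}{-8 - 6 \left(\left(-11 - 7\right) - 81\right) \left(-25\right) - 726} = \frac{18895}{-8 - 6 \left(-18 - 81\right) \left(-25\right) - 726} = \frac{18895}{-8 - 6 \left(\left(-99\right) \left(-25\right)\right) - 726} = \frac{18895}{-8 - 14850 - 726} = \frac{18895}{-15584} = 18895 \left(- \frac{1}{15584}\right) = - \frac{18895}{15584}$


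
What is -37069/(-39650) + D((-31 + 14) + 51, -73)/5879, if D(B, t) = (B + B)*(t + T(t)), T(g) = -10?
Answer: -5855949/233102350 ≈ -0.025122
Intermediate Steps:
D(B, t) = 2*B*(-10 + t) (D(B, t) = (B + B)*(t - 10) = (2*B)*(-10 + t) = 2*B*(-10 + t))
-37069/(-39650) + D((-31 + 14) + 51, -73)/5879 = -37069/(-39650) + (2*((-31 + 14) + 51)*(-10 - 73))/5879 = -37069*(-1/39650) + (2*(-17 + 51)*(-83))*(1/5879) = 37069/39650 + (2*34*(-83))*(1/5879) = 37069/39650 - 5644*1/5879 = 37069/39650 - 5644/5879 = -5855949/233102350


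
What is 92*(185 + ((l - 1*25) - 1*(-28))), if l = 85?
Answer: 25116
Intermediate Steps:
92*(185 + ((l - 1*25) - 1*(-28))) = 92*(185 + ((85 - 1*25) - 1*(-28))) = 92*(185 + ((85 - 25) + 28)) = 92*(185 + (60 + 28)) = 92*(185 + 88) = 92*273 = 25116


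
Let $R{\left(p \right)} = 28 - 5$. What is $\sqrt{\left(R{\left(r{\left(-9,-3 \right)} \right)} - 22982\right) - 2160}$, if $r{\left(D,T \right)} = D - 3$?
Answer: $3 i \sqrt{2791} \approx 158.49 i$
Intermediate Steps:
$r{\left(D,T \right)} = -3 + D$
$R{\left(p \right)} = 23$
$\sqrt{\left(R{\left(r{\left(-9,-3 \right)} \right)} - 22982\right) - 2160} = \sqrt{\left(23 - 22982\right) - 2160} = \sqrt{-22959 - 2160} = \sqrt{-25119} = 3 i \sqrt{2791}$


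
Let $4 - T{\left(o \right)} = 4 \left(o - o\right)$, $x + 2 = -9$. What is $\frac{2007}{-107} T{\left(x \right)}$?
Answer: $- \frac{8028}{107} \approx -75.028$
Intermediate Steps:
$x = -11$ ($x = -2 - 9 = -11$)
$T{\left(o \right)} = 4$ ($T{\left(o \right)} = 4 - 4 \left(o - o\right) = 4 - 4 \cdot 0 = 4 - 0 = 4 + 0 = 4$)
$\frac{2007}{-107} T{\left(x \right)} = \frac{2007}{-107} \cdot 4 = 2007 \left(- \frac{1}{107}\right) 4 = \left(- \frac{2007}{107}\right) 4 = - \frac{8028}{107}$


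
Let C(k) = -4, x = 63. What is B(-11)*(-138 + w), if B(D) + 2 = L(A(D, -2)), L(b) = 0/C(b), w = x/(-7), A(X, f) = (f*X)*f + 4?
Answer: 294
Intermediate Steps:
A(X, f) = 4 + X*f² (A(X, f) = (X*f)*f + 4 = X*f² + 4 = 4 + X*f²)
w = -9 (w = 63/(-7) = 63*(-⅐) = -9)
L(b) = 0 (L(b) = 0/(-4) = 0*(-¼) = 0)
B(D) = -2 (B(D) = -2 + 0 = -2)
B(-11)*(-138 + w) = -2*(-138 - 9) = -2*(-147) = 294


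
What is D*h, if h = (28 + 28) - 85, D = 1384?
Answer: -40136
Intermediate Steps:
h = -29 (h = 56 - 85 = -29)
D*h = 1384*(-29) = -40136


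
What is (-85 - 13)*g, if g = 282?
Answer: -27636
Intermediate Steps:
(-85 - 13)*g = (-85 - 13)*282 = -98*282 = -27636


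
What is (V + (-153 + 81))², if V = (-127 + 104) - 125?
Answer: 48400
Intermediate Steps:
V = -148 (V = -23 - 125 = -148)
(V + (-153 + 81))² = (-148 + (-153 + 81))² = (-148 - 72)² = (-220)² = 48400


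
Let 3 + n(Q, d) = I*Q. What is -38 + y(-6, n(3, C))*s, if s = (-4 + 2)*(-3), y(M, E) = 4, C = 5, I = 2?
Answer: -14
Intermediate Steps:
n(Q, d) = -3 + 2*Q
s = 6 (s = -2*(-3) = 6)
-38 + y(-6, n(3, C))*s = -38 + 4*6 = -38 + 24 = -14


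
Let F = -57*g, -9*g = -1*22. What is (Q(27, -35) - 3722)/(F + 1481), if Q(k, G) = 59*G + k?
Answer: -3456/805 ≈ -4.2932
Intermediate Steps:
Q(k, G) = k + 59*G
g = 22/9 (g = -(-1)*22/9 = -⅑*(-22) = 22/9 ≈ 2.4444)
F = -418/3 (F = -57*22/9 = -418/3 ≈ -139.33)
(Q(27, -35) - 3722)/(F + 1481) = ((27 + 59*(-35)) - 3722)/(-418/3 + 1481) = ((27 - 2065) - 3722)/(4025/3) = (-2038 - 3722)*(3/4025) = -5760*3/4025 = -3456/805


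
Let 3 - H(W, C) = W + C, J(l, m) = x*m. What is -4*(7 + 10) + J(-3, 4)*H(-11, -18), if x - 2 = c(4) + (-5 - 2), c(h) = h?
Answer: -196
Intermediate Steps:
x = -1 (x = 2 + (4 + (-5 - 2)) = 2 + (4 - 7) = 2 - 3 = -1)
J(l, m) = -m
H(W, C) = 3 - C - W (H(W, C) = 3 - (W + C) = 3 - (C + W) = 3 + (-C - W) = 3 - C - W)
-4*(7 + 10) + J(-3, 4)*H(-11, -18) = -4*(7 + 10) + (-1*4)*(3 - 1*(-18) - 1*(-11)) = -4*17 - 4*(3 + 18 + 11) = -68 - 4*32 = -68 - 128 = -196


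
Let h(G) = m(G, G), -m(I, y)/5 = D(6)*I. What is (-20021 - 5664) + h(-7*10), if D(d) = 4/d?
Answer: -76355/3 ≈ -25452.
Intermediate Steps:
m(I, y) = -10*I/3 (m(I, y) = -5*4/6*I = -5*4*(1/6)*I = -10*I/3)
h(G) = -10*G/3
(-20021 - 5664) + h(-7*10) = (-20021 - 5664) - (-70)*10/3 = -25685 - 10/3*(-70) = -25685 + 700/3 = -76355/3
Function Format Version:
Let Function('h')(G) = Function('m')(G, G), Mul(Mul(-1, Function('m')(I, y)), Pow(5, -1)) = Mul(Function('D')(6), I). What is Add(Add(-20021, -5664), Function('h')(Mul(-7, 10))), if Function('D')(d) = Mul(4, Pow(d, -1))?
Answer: Rational(-76355, 3) ≈ -25452.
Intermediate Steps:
Function('m')(I, y) = Mul(Rational(-10, 3), I) (Function('m')(I, y) = Mul(-5, Mul(Mul(4, Pow(6, -1)), I)) = Mul(-5, Mul(Mul(4, Rational(1, 6)), I)) = Mul(-5, Mul(Rational(2, 3), I)) = Mul(Rational(-10, 3), I))
Function('h')(G) = Mul(Rational(-10, 3), G)
Add(Add(-20021, -5664), Function('h')(Mul(-7, 10))) = Add(Add(-20021, -5664), Mul(Rational(-10, 3), Mul(-7, 10))) = Add(-25685, Mul(Rational(-10, 3), -70)) = Add(-25685, Rational(700, 3)) = Rational(-76355, 3)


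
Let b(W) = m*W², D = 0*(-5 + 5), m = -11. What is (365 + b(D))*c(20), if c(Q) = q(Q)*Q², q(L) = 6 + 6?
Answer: 1752000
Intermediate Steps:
q(L) = 12
c(Q) = 12*Q²
D = 0 (D = 0*0 = 0)
b(W) = -11*W²
(365 + b(D))*c(20) = (365 - 11*0²)*(12*20²) = (365 - 11*0)*(12*400) = (365 + 0)*4800 = 365*4800 = 1752000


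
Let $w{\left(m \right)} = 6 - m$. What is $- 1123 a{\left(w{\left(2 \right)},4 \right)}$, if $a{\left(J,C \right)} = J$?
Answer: $-4492$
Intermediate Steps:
$- 1123 a{\left(w{\left(2 \right)},4 \right)} = - 1123 \left(6 - 2\right) = \left(-1123\right) 4 = -4492$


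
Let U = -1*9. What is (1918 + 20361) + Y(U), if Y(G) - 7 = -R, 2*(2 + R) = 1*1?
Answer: 44575/2 ≈ 22288.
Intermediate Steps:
U = -9
R = -3/2 (R = -2 + (1*1)/2 = -2 + (1/2)*1 = -2 + 1/2 = -3/2 ≈ -1.5000)
Y(G) = 17/2 (Y(G) = 7 - 1*(-3/2) = 7 + 3/2 = 17/2)
(1918 + 20361) + Y(U) = (1918 + 20361) + 17/2 = 22279 + 17/2 = 44575/2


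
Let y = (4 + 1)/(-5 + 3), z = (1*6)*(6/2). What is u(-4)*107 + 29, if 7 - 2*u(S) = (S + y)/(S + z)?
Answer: 23987/56 ≈ 428.34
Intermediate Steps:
z = 18 (z = 6*(6*(½)) = 6*3 = 18)
y = -5/2 (y = 5/(-2) = 5*(-½) = -5/2 ≈ -2.5000)
u(S) = 7/2 - (-5/2 + S)/(2*(18 + S)) (u(S) = 7/2 - (S - 5/2)/(2*(S + 18)) = 7/2 - (-5/2 + S)/(2*(18 + S)))
u(-4)*107 + 29 = ((257 + 12*(-4))/(4*(18 - 4)))*107 + 29 = ((¼)*(257 - 48)/14)*107 + 29 = ((¼)*(1/14)*209)*107 + 29 = (209/56)*107 + 29 = 22363/56 + 29 = 23987/56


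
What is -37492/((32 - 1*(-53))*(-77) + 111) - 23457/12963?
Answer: 55847743/13900657 ≈ 4.0176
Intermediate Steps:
-37492/((32 - 1*(-53))*(-77) + 111) - 23457/12963 = -37492/((32 + 53)*(-77) + 111) - 23457*1/12963 = -37492/(85*(-77) + 111) - 7819/4321 = -37492/(-6545 + 111) - 7819/4321 = -37492/(-6434) - 7819/4321 = -37492*(-1/6434) - 7819/4321 = 18746/3217 - 7819/4321 = 55847743/13900657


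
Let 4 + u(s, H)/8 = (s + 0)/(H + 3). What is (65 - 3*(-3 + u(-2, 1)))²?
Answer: 33124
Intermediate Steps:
u(s, H) = -32 + 8*s/(3 + H) (u(s, H) = -32 + 8*((s + 0)/(H + 3)) = -32 + 8*(s/(3 + H)) = -32 + 8*s/(3 + H))
(65 - 3*(-3 + u(-2, 1)))² = (65 - 3*(-3 + 8*(-12 - 2 - 4*1)/(3 + 1)))² = (65 - 3*(-3 + 8*(-12 - 2 - 4)/4))² = (65 - 3*(-3 + 8*(¼)*(-18)))² = (65 - 3*(-3 - 36))² = (65 - 3*(-39))² = (65 + 117)² = 182² = 33124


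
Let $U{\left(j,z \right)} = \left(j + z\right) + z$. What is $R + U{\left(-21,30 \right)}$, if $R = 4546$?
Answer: $4585$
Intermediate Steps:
$U{\left(j,z \right)} = j + 2 z$
$R + U{\left(-21,30 \right)} = 4546 + \left(-21 + 2 \cdot 30\right) = 4546 + \left(-21 + 60\right) = 4546 + 39 = 4585$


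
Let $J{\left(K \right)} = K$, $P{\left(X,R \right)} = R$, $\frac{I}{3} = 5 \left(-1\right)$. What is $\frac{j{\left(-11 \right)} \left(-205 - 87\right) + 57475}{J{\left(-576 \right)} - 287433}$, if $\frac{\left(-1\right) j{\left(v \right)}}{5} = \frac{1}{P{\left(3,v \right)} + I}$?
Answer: $- \frac{248815}{1248039} \approx -0.19936$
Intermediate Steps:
$I = -15$ ($I = 3 \cdot 5 \left(-1\right) = 3 \left(-5\right) = -15$)
$j{\left(v \right)} = - \frac{5}{-15 + v}$ ($j{\left(v \right)} = - \frac{5}{v - 15} = - \frac{5}{-15 + v}$)
$\frac{j{\left(-11 \right)} \left(-205 - 87\right) + 57475}{J{\left(-576 \right)} - 287433} = \frac{- \frac{5}{-15 - 11} \left(-205 - 87\right) + 57475}{-576 - 287433} = \frac{- \frac{5}{-26} \left(-292\right) + 57475}{-288009} = \left(\left(-5\right) \left(- \frac{1}{26}\right) \left(-292\right) + 57475\right) \left(- \frac{1}{288009}\right) = \left(\frac{5}{26} \left(-292\right) + 57475\right) \left(- \frac{1}{288009}\right) = \left(- \frac{730}{13} + 57475\right) \left(- \frac{1}{288009}\right) = \frac{746445}{13} \left(- \frac{1}{288009}\right) = - \frac{248815}{1248039}$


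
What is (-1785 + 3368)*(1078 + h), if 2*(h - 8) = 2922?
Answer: 4031901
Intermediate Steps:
h = 1469 (h = 8 + (1/2)*2922 = 8 + 1461 = 1469)
(-1785 + 3368)*(1078 + h) = (-1785 + 3368)*(1078 + 1469) = 1583*2547 = 4031901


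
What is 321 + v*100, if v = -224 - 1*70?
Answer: -29079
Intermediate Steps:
v = -294 (v = -224 - 70 = -294)
321 + v*100 = 321 - 294*100 = 321 - 29400 = -29079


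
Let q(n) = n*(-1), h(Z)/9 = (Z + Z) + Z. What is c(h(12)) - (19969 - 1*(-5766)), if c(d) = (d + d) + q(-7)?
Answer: -25080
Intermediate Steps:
h(Z) = 27*Z (h(Z) = 9*((Z + Z) + Z) = 9*(2*Z + Z) = 9*(3*Z) = 27*Z)
q(n) = -n
c(d) = 7 + 2*d (c(d) = (d + d) - 1*(-7) = 2*d + 7 = 7 + 2*d)
c(h(12)) - (19969 - 1*(-5766)) = (7 + 2*(27*12)) - (19969 - 1*(-5766)) = (7 + 2*324) - (19969 + 5766) = (7 + 648) - 1*25735 = 655 - 25735 = -25080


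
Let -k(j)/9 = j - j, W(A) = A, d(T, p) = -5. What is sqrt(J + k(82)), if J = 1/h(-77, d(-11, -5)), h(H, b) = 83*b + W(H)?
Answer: I*sqrt(123)/246 ≈ 0.045083*I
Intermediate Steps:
h(H, b) = H + 83*b (h(H, b) = 83*b + H = H + 83*b)
k(j) = 0 (k(j) = -9*(j - j) = -9*0 = 0)
J = -1/492 (J = 1/(-77 + 83*(-5)) = 1/(-77 - 415) = 1/(-492) = -1/492 ≈ -0.0020325)
sqrt(J + k(82)) = sqrt(-1/492 + 0) = sqrt(-1/492) = I*sqrt(123)/246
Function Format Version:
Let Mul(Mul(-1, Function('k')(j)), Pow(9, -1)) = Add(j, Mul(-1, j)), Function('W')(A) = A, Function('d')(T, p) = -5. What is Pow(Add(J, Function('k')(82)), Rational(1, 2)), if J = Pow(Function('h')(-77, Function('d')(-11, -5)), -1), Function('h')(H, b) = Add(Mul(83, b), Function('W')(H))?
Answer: Mul(Rational(1, 246), I, Pow(123, Rational(1, 2))) ≈ Mul(0.045083, I)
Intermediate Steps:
Function('h')(H, b) = Add(H, Mul(83, b)) (Function('h')(H, b) = Add(Mul(83, b), H) = Add(H, Mul(83, b)))
Function('k')(j) = 0 (Function('k')(j) = Mul(-9, Add(j, Mul(-1, j))) = Mul(-9, 0) = 0)
J = Rational(-1, 492) (J = Pow(Add(-77, Mul(83, -5)), -1) = Pow(Add(-77, -415), -1) = Pow(-492, -1) = Rational(-1, 492) ≈ -0.0020325)
Pow(Add(J, Function('k')(82)), Rational(1, 2)) = Pow(Add(Rational(-1, 492), 0), Rational(1, 2)) = Pow(Rational(-1, 492), Rational(1, 2)) = Mul(Rational(1, 246), I, Pow(123, Rational(1, 2)))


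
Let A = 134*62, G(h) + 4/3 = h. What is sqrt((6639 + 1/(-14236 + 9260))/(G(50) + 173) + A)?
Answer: sqrt(5706152277870835)/827260 ≈ 91.312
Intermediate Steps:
G(h) = -4/3 + h
A = 8308
sqrt((6639 + 1/(-14236 + 9260))/(G(50) + 173) + A) = sqrt((6639 + 1/(-14236 + 9260))/((-4/3 + 50) + 173) + 8308) = sqrt((6639 + 1/(-4976))/(146/3 + 173) + 8308) = sqrt((6639 - 1/4976)/(665/3) + 8308) = sqrt((33035663/4976)*(3/665) + 8308) = sqrt(99106989/3309040 + 8308) = sqrt(27590611309/3309040) = sqrt(5706152277870835)/827260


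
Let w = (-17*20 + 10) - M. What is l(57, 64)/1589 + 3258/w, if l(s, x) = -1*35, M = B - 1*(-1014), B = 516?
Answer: -124811/70370 ≈ -1.7736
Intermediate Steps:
M = 1530 (M = 516 - 1*(-1014) = 516 + 1014 = 1530)
l(s, x) = -35
w = -1860 (w = (-17*20 + 10) - 1*1530 = (-340 + 10) - 1530 = -330 - 1530 = -1860)
l(57, 64)/1589 + 3258/w = -35/1589 + 3258/(-1860) = -35*1/1589 + 3258*(-1/1860) = -5/227 - 543/310 = -124811/70370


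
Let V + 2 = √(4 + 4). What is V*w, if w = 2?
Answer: -4 + 4*√2 ≈ 1.6569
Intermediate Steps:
V = -2 + 2*√2 (V = -2 + √(4 + 4) = -2 + √8 = -2 + 2*√2 ≈ 0.82843)
V*w = (-2 + 2*√2)*2 = -4 + 4*√2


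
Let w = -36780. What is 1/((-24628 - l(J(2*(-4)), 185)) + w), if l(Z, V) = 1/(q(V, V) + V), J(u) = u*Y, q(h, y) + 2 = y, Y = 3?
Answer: -368/22598145 ≈ -1.6285e-5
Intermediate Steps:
q(h, y) = -2 + y
J(u) = 3*u (J(u) = u*3 = 3*u)
l(Z, V) = 1/(-2 + 2*V) (l(Z, V) = 1/((-2 + V) + V) = 1/(-2 + 2*V))
1/((-24628 - l(J(2*(-4)), 185)) + w) = 1/((-24628 - 1/(2*(-1 + 185))) - 36780) = 1/((-24628 - 1/(2*184)) - 36780) = 1/((-24628 - 1*1/368) - 36780) = 1/((-24628 - 1/368) - 36780) = 1/(-9063105/368 - 36780) = 1/(-22598145/368) = -368/22598145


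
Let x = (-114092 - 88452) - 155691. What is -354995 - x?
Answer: 3240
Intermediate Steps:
x = -358235 (x = -202544 - 155691 = -358235)
-354995 - x = -354995 - 1*(-358235) = -354995 + 358235 = 3240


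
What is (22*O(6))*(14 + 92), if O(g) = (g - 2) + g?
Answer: 23320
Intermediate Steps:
O(g) = -2 + 2*g (O(g) = (-2 + g) + g = -2 + 2*g)
(22*O(6))*(14 + 92) = (22*(-2 + 2*6))*(14 + 92) = (22*(-2 + 12))*106 = (22*10)*106 = 220*106 = 23320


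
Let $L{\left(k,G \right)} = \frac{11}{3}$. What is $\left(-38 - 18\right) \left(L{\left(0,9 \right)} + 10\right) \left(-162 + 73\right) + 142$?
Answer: $\frac{204770}{3} \approx 68257.0$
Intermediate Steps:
$L{\left(k,G \right)} = \frac{11}{3}$ ($L{\left(k,G \right)} = 11 \cdot \frac{1}{3} = \frac{11}{3}$)
$\left(-38 - 18\right) \left(L{\left(0,9 \right)} + 10\right) \left(-162 + 73\right) + 142 = \left(-38 - 18\right) \left(\frac{11}{3} + 10\right) \left(-162 + 73\right) + 142 = \left(-38 - 18\right) \frac{41}{3} \left(-89\right) + 142 = \left(-56\right) \left(- \frac{3649}{3}\right) + 142 = \frac{204344}{3} + 142 = \frac{204770}{3}$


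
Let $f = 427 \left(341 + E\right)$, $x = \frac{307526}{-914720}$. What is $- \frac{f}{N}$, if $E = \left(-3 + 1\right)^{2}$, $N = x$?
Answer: $\frac{67375988400}{153763} \approx 4.3818 \cdot 10^{5}$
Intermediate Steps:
$x = - \frac{153763}{457360}$ ($x = 307526 \left(- \frac{1}{914720}\right) = - \frac{153763}{457360} \approx -0.3362$)
$N = - \frac{153763}{457360} \approx -0.3362$
$E = 4$ ($E = \left(-2\right)^{2} = 4$)
$f = 147315$ ($f = 427 \left(341 + 4\right) = 427 \cdot 345 = 147315$)
$- \frac{f}{N} = - \frac{147315}{- \frac{153763}{457360}} = - \frac{147315 \left(-457360\right)}{153763} = \left(-1\right) \left(- \frac{67375988400}{153763}\right) = \frac{67375988400}{153763}$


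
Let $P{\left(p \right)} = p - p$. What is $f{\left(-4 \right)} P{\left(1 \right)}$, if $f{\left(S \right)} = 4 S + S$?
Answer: $0$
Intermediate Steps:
$f{\left(S \right)} = 5 S$
$P{\left(p \right)} = 0$
$f{\left(-4 \right)} P{\left(1 \right)} = 5 \left(-4\right) 0 = \left(-20\right) 0 = 0$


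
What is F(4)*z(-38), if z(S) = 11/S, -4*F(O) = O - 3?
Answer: 11/152 ≈ 0.072368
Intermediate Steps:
F(O) = ¾ - O/4 (F(O) = -(O - 3)/4 = -(-3 + O)/4 = ¾ - O/4)
F(4)*z(-38) = (¾ - ¼*4)*(11/(-38)) = (¾ - 1)*(11*(-1/38)) = -¼*(-11/38) = 11/152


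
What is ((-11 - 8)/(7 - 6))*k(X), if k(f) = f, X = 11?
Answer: -209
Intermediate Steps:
((-11 - 8)/(7 - 6))*k(X) = ((-11 - 8)/(7 - 6))*11 = -19/1*11 = -19*1*11 = -19*11 = -209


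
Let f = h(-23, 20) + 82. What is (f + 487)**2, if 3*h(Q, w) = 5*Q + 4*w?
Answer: 2795584/9 ≈ 3.1062e+5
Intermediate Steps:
h(Q, w) = 4*w/3 + 5*Q/3 (h(Q, w) = (5*Q + 4*w)/3 = (4*w + 5*Q)/3 = 4*w/3 + 5*Q/3)
f = 211/3 (f = ((4/3)*20 + (5/3)*(-23)) + 82 = (80/3 - 115/3) + 82 = -35/3 + 82 = 211/3 ≈ 70.333)
(f + 487)**2 = (211/3 + 487)**2 = (1672/3)**2 = 2795584/9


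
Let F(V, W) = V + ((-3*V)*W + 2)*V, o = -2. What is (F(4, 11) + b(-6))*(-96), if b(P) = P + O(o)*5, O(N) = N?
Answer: 51072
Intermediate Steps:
b(P) = -10 + P (b(P) = P - 2*5 = P - 10 = -10 + P)
F(V, W) = V + V*(2 - 3*V*W) (F(V, W) = V + (-3*V*W + 2)*V = V + (2 - 3*V*W)*V = V + V*(2 - 3*V*W))
(F(4, 11) + b(-6))*(-96) = (3*4*(1 - 1*4*11) + (-10 - 6))*(-96) = (3*4*(1 - 44) - 16)*(-96) = (3*4*(-43) - 16)*(-96) = (-516 - 16)*(-96) = -532*(-96) = 51072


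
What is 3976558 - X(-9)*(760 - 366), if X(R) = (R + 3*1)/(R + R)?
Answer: 11929280/3 ≈ 3.9764e+6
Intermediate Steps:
X(R) = (3 + R)/(2*R) (X(R) = (R + 3)/((2*R)) = (3 + R)*(1/(2*R)) = (3 + R)/(2*R))
3976558 - X(-9)*(760 - 366) = 3976558 - (½)*(3 - 9)/(-9)*(760 - 366) = 3976558 - (½)*(-⅑)*(-6)*394 = 3976558 - 394/3 = 11929280/3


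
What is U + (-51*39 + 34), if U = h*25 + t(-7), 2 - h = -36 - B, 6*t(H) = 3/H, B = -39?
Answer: -27721/14 ≈ -1980.1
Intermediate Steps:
t(H) = 1/(2*H) (t(H) = (3/H)/6 = 1/(2*H))
h = -1 (h = 2 - (-36 - 1*(-39)) = 2 - (-36 + 39) = 2 - 1*3 = 2 - 3 = -1)
U = -351/14 (U = -1*25 + (½)/(-7) = -25 + (½)*(-⅐) = -25 - 1/14 = -351/14 ≈ -25.071)
U + (-51*39 + 34) = -351/14 + (-51*39 + 34) = -351/14 + (-1989 + 34) = -351/14 - 1955 = -27721/14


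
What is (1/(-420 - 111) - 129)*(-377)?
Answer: 25824500/531 ≈ 48634.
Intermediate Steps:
(1/(-420 - 111) - 129)*(-377) = (1/(-531) - 129)*(-377) = (-1/531 - 129)*(-377) = -68500/531*(-377) = 25824500/531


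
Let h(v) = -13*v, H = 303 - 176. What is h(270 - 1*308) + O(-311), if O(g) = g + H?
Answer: 310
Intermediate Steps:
H = 127
O(g) = 127 + g (O(g) = g + 127 = 127 + g)
h(270 - 1*308) + O(-311) = -13*(270 - 1*308) + (127 - 311) = -13*(270 - 308) - 184 = -13*(-38) - 184 = 494 - 184 = 310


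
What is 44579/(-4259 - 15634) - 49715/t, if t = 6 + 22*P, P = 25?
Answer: -1013766419/11060508 ≈ -91.656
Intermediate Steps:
t = 556 (t = 6 + 22*25 = 6 + 550 = 556)
44579/(-4259 - 15634) - 49715/t = 44579/(-4259 - 15634) - 49715/556 = 44579/(-19893) - 49715*1/556 = 44579*(-1/19893) - 49715/556 = -44579/19893 - 49715/556 = -1013766419/11060508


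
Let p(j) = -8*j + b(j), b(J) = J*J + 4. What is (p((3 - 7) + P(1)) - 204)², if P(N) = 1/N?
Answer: 27889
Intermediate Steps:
P(N) = 1/N
b(J) = 4 + J² (b(J) = J² + 4 = 4 + J²)
p(j) = 4 + j² - 8*j (p(j) = -8*j + (4 + j²) = 4 + j² - 8*j)
(p((3 - 7) + P(1)) - 204)² = ((4 + ((3 - 7) + 1/1)² - 8*((3 - 7) + 1/1)) - 204)² = ((4 + (-4 + 1)² - 8*(-4 + 1)) - 204)² = ((4 + (-3)² - 8*(-3)) - 204)² = ((4 + 9 + 24) - 204)² = (37 - 204)² = (-167)² = 27889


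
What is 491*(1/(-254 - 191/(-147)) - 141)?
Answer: -2571796134/37147 ≈ -69233.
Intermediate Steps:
491*(1/(-254 - 191/(-147)) - 141) = 491*(1/(-254 - 191*(-1/147)) - 141) = 491*(1/(-254 + 191/147) - 141) = 491*(1/(-37147/147) - 141) = 491*(-147/37147 - 141) = 491*(-5237874/37147) = -2571796134/37147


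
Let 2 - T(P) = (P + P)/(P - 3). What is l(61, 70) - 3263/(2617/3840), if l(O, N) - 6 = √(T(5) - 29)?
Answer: -12514218/2617 + 4*I*√2 ≈ -4781.9 + 5.6569*I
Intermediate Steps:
T(P) = 2 - 2*P/(-3 + P) (T(P) = 2 - (P + P)/(P - 3) = 2 - 2*P/(-3 + P))
l(O, N) = 6 + 4*I*√2 (l(O, N) = 6 + √(-6/(-3 + 5) - 29) = 6 + √(-6/2 - 29) = 6 + √(-6*½ - 29) = 6 + √(-3 - 29) = 6 + √(-32) = 6 + 4*I*√2)
l(61, 70) - 3263/(2617/3840) = (6 + 4*I*√2) - 3263/(2617/3840) = (6 + 4*I*√2) - 3263/(2617*(1/3840)) = (6 + 4*I*√2) - 3263/2617/3840 = (6 + 4*I*√2) - 3263*3840/2617 = (6 + 4*I*√2) - 12529920/2617 = -12514218/2617 + 4*I*√2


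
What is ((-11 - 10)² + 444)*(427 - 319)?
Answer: 95580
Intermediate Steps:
((-11 - 10)² + 444)*(427 - 319) = ((-21)² + 444)*108 = (441 + 444)*108 = 885*108 = 95580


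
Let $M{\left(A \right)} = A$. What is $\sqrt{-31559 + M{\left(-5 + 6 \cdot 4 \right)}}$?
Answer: $2 i \sqrt{7885} \approx 177.59 i$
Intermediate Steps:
$\sqrt{-31559 + M{\left(-5 + 6 \cdot 4 \right)}} = \sqrt{-31559 + \left(-5 + 6 \cdot 4\right)} = \sqrt{-31559 + \left(-5 + 24\right)} = \sqrt{-31559 + 19} = \sqrt{-31540} = 2 i \sqrt{7885}$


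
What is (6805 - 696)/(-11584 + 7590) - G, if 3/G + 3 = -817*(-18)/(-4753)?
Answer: -39998913/38562070 ≈ -1.0373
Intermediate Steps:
G = -4753/9655 (G = 3/(-3 - 817*(-18)/(-4753)) = 3/(-3 + 14706*(-1/4753)) = 3/(-3 - 14706/4753) = 3/(-28965/4753) = 3*(-4753/28965) = -4753/9655 ≈ -0.49228)
(6805 - 696)/(-11584 + 7590) - G = (6805 - 696)/(-11584 + 7590) - 1*(-4753/9655) = 6109/(-3994) + 4753/9655 = 6109*(-1/3994) + 4753/9655 = -6109/3994 + 4753/9655 = -39998913/38562070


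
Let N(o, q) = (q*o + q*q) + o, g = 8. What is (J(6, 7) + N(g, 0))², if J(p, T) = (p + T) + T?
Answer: 784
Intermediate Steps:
J(p, T) = p + 2*T (J(p, T) = (T + p) + T = p + 2*T)
N(o, q) = o + q² + o*q (N(o, q) = (o*q + q²) + o = (q² + o*q) + o = o + q² + o*q)
(J(6, 7) + N(g, 0))² = ((6 + 2*7) + (8 + 0² + 8*0))² = ((6 + 14) + (8 + 0 + 0))² = (20 + 8)² = 28² = 784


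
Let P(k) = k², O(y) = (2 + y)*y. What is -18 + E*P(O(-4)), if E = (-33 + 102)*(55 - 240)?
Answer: -816978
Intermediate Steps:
E = -12765 (E = 69*(-185) = -12765)
O(y) = y*(2 + y)
-18 + E*P(O(-4)) = -18 - 12765*16*(2 - 4)² = -18 - 12765*(-4*(-2))² = -18 - 12765*8² = -18 - 12765*64 = -18 - 816960 = -816978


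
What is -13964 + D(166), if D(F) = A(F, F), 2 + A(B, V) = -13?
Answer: -13979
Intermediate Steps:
A(B, V) = -15 (A(B, V) = -2 - 13 = -15)
D(F) = -15
-13964 + D(166) = -13964 - 15 = -13979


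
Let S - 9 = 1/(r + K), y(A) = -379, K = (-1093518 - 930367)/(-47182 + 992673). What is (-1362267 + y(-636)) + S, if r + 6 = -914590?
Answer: -1178332593056349368/864744310521 ≈ -1.3626e+6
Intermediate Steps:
K = -2023885/945491 ≈ -2.1406
r = -914596 (r = -6 - 914590 = -914596)
S = 7782697849198/864744310521 (S = 9 + 1/(-914596 - 2023885/945491) = 9 + 1/(-864744310521/945491) = 9 - 945491/864744310521 = 7782697849198/864744310521 ≈ 9.0000)
(-1362267 + y(-636)) + S = (-1362267 - 379) + 7782697849198/864744310521 = -1362646 + 7782697849198/864744310521 = -1178332593056349368/864744310521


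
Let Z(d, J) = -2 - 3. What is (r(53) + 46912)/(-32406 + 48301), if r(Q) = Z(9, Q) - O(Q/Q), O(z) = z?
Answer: 46906/15895 ≈ 2.9510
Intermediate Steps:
Z(d, J) = -5
r(Q) = -6 (r(Q) = -5 - Q/Q = -5 - 1*1 = -5 - 1 = -6)
(r(53) + 46912)/(-32406 + 48301) = (-6 + 46912)/(-32406 + 48301) = 46906/15895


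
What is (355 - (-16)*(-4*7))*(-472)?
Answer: 43896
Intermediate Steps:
(355 - (-16)*(-4*7))*(-472) = (355 - (-16)*(-28))*(-472) = (355 - 1*448)*(-472) = (355 - 448)*(-472) = -93*(-472) = 43896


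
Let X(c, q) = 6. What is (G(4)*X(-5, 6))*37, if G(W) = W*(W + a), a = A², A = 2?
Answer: 7104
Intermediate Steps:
a = 4 (a = 2² = 4)
G(W) = W*(4 + W) (G(W) = W*(W + 4) = W*(4 + W))
(G(4)*X(-5, 6))*37 = ((4*(4 + 4))*6)*37 = ((4*8)*6)*37 = (32*6)*37 = 192*37 = 7104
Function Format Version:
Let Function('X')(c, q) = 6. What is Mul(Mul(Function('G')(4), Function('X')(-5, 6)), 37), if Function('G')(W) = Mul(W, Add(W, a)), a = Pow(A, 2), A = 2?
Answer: 7104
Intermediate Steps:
a = 4 (a = Pow(2, 2) = 4)
Function('G')(W) = Mul(W, Add(4, W)) (Function('G')(W) = Mul(W, Add(W, 4)) = Mul(W, Add(4, W)))
Mul(Mul(Function('G')(4), Function('X')(-5, 6)), 37) = Mul(Mul(Mul(4, Add(4, 4)), 6), 37) = Mul(Mul(Mul(4, 8), 6), 37) = Mul(Mul(32, 6), 37) = Mul(192, 37) = 7104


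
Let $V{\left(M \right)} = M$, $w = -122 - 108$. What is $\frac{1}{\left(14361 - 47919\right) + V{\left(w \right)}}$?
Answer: $- \frac{1}{33788} \approx -2.9596 \cdot 10^{-5}$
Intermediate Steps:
$w = -230$
$\frac{1}{\left(14361 - 47919\right) + V{\left(w \right)}} = \frac{1}{\left(14361 - 47919\right) - 230} = \frac{1}{-33558 - 230} = \frac{1}{-33788} = - \frac{1}{33788}$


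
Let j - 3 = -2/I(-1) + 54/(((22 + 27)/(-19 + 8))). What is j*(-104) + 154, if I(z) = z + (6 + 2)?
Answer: 55490/49 ≈ 1132.4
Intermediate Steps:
I(z) = 8 + z (I(z) = z + 8 = 8 + z)
j = -461/49 (j = 3 + (-2/(8 - 1) + 54/(((22 + 27)/(-19 + 8)))) = 3 + (-2/7 + 54/((49/(-11)))) = 3 + (-2*⅐ + 54/((49*(-1/11)))) = 3 + (-2/7 + 54/(-49/11)) = 3 + (-2/7 + 54*(-11/49)) = 3 + (-2/7 - 594/49) = 3 - 608/49 = -461/49 ≈ -9.4082)
j*(-104) + 154 = -461/49*(-104) + 154 = 47944/49 + 154 = 55490/49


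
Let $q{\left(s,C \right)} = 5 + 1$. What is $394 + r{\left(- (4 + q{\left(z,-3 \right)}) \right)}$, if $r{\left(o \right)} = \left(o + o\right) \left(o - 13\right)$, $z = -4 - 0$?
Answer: $854$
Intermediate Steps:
$z = -4$ ($z = -4 + 0 = -4$)
$q{\left(s,C \right)} = 6$
$r{\left(o \right)} = 2 o \left(-13 + o\right)$
$394 + r{\left(- (4 + q{\left(z,-3 \right)}) \right)} = 394 + 2 \left(- (4 + 6)\right) \left(-13 - \left(4 + 6\right)\right) = 394 + 2 \left(\left(-1\right) 10\right) \left(-13 - 10\right) = 394 + 2 \left(-10\right) \left(-13 - 10\right) = 394 + 2 \left(-10\right) \left(-23\right) = 394 + 460 = 854$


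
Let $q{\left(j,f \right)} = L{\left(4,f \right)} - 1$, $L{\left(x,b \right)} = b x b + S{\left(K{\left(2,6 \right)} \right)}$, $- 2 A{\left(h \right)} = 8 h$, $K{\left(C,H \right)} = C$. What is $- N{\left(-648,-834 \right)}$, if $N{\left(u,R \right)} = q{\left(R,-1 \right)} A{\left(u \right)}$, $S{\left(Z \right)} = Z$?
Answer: $-12960$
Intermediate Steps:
$A{\left(h \right)} = - 4 h$ ($A{\left(h \right)} = - \frac{8 h}{2} = - 4 h$)
$L{\left(x,b \right)} = 2 + x b^{2}$ ($L{\left(x,b \right)} = b x b + 2 = x b^{2} + 2 = 2 + x b^{2}$)
$q{\left(j,f \right)} = 1 + 4 f^{2}$ ($q{\left(j,f \right)} = \left(2 + 4 f^{2}\right) - 1 = 1 + 4 f^{2}$)
$N{\left(u,R \right)} = - 20 u$ ($N{\left(u,R \right)} = \left(1 + 4 \left(-1\right)^{2}\right) \left(- 4 u\right) = \left(1 + 4 \cdot 1\right) \left(- 4 u\right) = \left(1 + 4\right) \left(- 4 u\right) = 5 \left(- 4 u\right) = - 20 u$)
$- N{\left(-648,-834 \right)} = - \left(-20\right) \left(-648\right) = \left(-1\right) 12960 = -12960$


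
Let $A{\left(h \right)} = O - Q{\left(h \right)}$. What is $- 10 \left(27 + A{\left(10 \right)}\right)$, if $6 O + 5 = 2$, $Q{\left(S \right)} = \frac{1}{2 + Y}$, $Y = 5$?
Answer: $- \frac{1845}{7} \approx -263.57$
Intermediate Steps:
$Q{\left(S \right)} = \frac{1}{7}$ ($Q{\left(S \right)} = \frac{1}{2 + 5} = \frac{1}{7}$)
$O = - \frac{1}{2}$ ($O = - \frac{5}{6} + \frac{1}{6} \cdot 2 = - \frac{5}{6} + \frac{1}{3} = - \frac{1}{2} \approx -0.5$)
$A{\left(h \right)} = - \frac{9}{14}$ ($A{\left(h \right)} = - \frac{1}{2} - \frac{1}{7} = - \frac{9}{14}$)
$- 10 \left(27 + A{\left(10 \right)}\right) = - 10 \left(27 - \frac{9}{14}\right) = \left(-10\right) \frac{369}{14} = - \frac{1845}{7}$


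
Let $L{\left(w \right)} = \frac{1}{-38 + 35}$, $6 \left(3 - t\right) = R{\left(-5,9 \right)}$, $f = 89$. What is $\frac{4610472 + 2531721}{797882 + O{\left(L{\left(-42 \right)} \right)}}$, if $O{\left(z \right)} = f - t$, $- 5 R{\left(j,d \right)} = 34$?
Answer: $\frac{107132895}{11969503} \approx 8.9505$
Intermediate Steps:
$R{\left(j,d \right)} = - \frac{34}{5}$ ($R{\left(j,d \right)} = \left(- \frac{1}{5}\right) 34 = - \frac{34}{5}$)
$t = \frac{62}{15}$ ($t = 3 - - \frac{17}{15} = 3 + \frac{17}{15} = \frac{62}{15} \approx 4.1333$)
$L{\left(w \right)} = - \frac{1}{3}$ ($L{\left(w \right)} = \frac{1}{-3} = - \frac{1}{3}$)
$O{\left(z \right)} = \frac{1273}{15}$ ($O{\left(z \right)} = 89 - \frac{62}{15} = \frac{1273}{15}$)
$\frac{4610472 + 2531721}{797882 + O{\left(L{\left(-42 \right)} \right)}} = \frac{4610472 + 2531721}{797882 + \frac{1273}{15}} = \frac{7142193}{\frac{11969503}{15}} = 7142193 \cdot \frac{15}{11969503} = \frac{107132895}{11969503}$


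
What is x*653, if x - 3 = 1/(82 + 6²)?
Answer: 231815/118 ≈ 1964.5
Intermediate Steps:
x = 355/118 (x = 3 + 1/(82 + 6²) = 3 + 1/(82 + 36) = 3 + 1/118 = 355/118 ≈ 3.0085)
x*653 = (355/118)*653 = 231815/118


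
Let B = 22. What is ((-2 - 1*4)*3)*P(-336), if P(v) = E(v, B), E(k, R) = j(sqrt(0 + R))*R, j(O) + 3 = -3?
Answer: 2376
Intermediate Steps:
j(O) = -6 (j(O) = -3 - 3 = -6)
E(k, R) = -6*R
P(v) = -132 (P(v) = -6*22 = -132)
((-2 - 1*4)*3)*P(-336) = ((-2 - 1*4)*3)*(-132) = ((-2 - 4)*3)*(-132) = -6*3*(-132) = -18*(-132) = 2376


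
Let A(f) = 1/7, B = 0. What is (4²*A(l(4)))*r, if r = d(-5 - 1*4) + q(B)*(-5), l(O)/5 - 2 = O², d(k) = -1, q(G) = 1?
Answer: -96/7 ≈ -13.714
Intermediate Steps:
l(O) = 10 + 5*O²
r = -6 (r = -1 + 1*(-5) = -1 - 5 = -6)
A(f) = ⅐
(4²*A(l(4)))*r = (4²*(⅐))*(-6) = (16*(⅐))*(-6) = (16/7)*(-6) = -96/7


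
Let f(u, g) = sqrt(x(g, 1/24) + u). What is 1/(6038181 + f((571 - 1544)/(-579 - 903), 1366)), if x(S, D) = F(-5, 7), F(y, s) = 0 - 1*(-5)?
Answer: 8948584242/54033171346935419 - sqrt(12423606)/54033171346935419 ≈ 1.6561e-7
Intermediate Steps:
F(y, s) = 5 (F(y, s) = 0 + 5 = 5)
x(S, D) = 5
f(u, g) = sqrt(5 + u)
1/(6038181 + f((571 - 1544)/(-579 - 903), 1366)) = 1/(6038181 + sqrt(5 + (571 - 1544)/(-579 - 903))) = 1/(6038181 + sqrt(5 - 973/(-1482))) = 1/(6038181 + sqrt(5 - 973*(-1/1482))) = 1/(6038181 + sqrt(5 + 973/1482)) = 1/(6038181 + sqrt(8383/1482)) = 1/(6038181 + sqrt(12423606)/1482)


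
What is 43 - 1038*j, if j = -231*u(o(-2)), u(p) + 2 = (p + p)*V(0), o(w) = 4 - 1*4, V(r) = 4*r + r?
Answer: -479513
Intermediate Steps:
V(r) = 5*r
o(w) = 0 (o(w) = 4 - 4 = 0)
u(p) = -2 (u(p) = -2 + (p + p)*(5*0) = -2 + (2*p)*0 = -2 + 0 = -2)
j = 462 (j = -231*(-2) = 462)
43 - 1038*j = 43 - 1038*462 = 43 - 479556 = -479513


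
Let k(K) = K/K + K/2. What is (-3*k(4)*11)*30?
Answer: -2970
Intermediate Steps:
k(K) = 1 + K/2 (k(K) = 1 + K*(½) = 1 + K/2)
(-3*k(4)*11)*30 = (-3*(1 + (½)*4)*11)*30 = (-3*(1 + 2)*11)*30 = (-3*3*11)*30 = -9*11*30 = -99*30 = -2970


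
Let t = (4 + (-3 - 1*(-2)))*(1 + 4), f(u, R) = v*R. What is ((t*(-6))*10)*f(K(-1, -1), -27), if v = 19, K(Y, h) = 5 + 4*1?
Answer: 461700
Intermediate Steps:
K(Y, h) = 9 (K(Y, h) = 5 + 4 = 9)
f(u, R) = 19*R
t = 15 (t = (4 + (-3 + 2))*5 = (4 - 1)*5 = 3*5 = 15)
((t*(-6))*10)*f(K(-1, -1), -27) = ((15*(-6))*10)*(19*(-27)) = -90*10*(-513) = -900*(-513) = 461700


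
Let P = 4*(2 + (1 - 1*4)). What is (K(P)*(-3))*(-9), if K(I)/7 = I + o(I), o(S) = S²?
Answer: 2268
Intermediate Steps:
P = -4 (P = 4*(2 + (1 - 4)) = 4*(2 - 3) = 4*(-1) = -4)
K(I) = 7*I + 7*I² (K(I) = 7*(I + I²) = 7*I + 7*I²)
(K(P)*(-3))*(-9) = ((7*(-4)*(1 - 4))*(-3))*(-9) = ((7*(-4)*(-3))*(-3))*(-9) = (84*(-3))*(-9) = -252*(-9) = 2268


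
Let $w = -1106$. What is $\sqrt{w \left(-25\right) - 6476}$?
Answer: $\sqrt{21174} \approx 145.51$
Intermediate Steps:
$\sqrt{w \left(-25\right) - 6476} = \sqrt{\left(-1106\right) \left(-25\right) - 6476} = \sqrt{27650 - 6476} = \sqrt{21174}$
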